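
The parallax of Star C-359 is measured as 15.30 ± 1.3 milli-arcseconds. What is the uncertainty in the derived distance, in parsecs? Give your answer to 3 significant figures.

d = 1/p, so σ_d = σ_p / p².
σ_d = 0.00130 / (0.01530)² = 0.00130 / 0.00023409 = 5.5534 pc.

5.55 pc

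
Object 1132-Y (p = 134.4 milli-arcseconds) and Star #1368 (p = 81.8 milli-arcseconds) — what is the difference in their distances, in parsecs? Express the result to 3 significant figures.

4.78 pc

d_A = 1/0.1344″ = 7.4405 pc; d_B = 1/0.08180″ = 12.225 pc.
|d_B − d_A| = |12.225 − 7.4405| = 4.7845 pc.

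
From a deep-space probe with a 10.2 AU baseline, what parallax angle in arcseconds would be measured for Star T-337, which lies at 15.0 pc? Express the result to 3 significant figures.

p (arcsec) = B (AU) / d (pc).
p = 10.2 / 15.0 = 0.68 arcsec.

0.680 arcsec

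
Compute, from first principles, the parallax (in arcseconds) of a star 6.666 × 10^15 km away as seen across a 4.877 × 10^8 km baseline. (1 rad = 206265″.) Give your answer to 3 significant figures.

0.0151 arcsec

θ ≈ B/d = (4.877 × 10^8) / (6.666 × 10^15) = 7.3162 × 10^-8 rad.
In arcseconds: 7.3162 × 10^-8 × 206265 = 0.015091″.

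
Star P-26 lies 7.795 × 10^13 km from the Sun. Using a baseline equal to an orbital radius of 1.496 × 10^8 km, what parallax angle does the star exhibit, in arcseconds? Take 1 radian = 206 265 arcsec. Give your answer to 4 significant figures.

θ ≈ B/d = (1.496 × 10^8) / (7.795 × 10^13) = 1.9192 × 10^-6 rad.
In arcseconds: 1.9192 × 10^-6 × 206265 = 0.39586″.

0.3959 arcsec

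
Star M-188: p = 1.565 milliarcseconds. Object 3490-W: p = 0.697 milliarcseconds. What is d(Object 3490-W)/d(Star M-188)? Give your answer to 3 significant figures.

2.25

Since d = 1/p, d_B/d_A = p_A/p_B.
= 1.565 / 0.697 = 2.2453.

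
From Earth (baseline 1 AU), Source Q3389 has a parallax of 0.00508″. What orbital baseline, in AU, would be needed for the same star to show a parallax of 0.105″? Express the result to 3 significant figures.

20.7 AU

Parallax scales linearly with baseline: p ∝ B, so B = p_target / p_Earth × 1 AU.
B = 0.105 / 0.00508 = 20.669 AU.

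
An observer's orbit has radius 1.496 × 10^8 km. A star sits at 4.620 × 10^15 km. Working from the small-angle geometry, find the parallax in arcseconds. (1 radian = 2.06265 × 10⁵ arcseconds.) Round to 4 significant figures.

θ ≈ B/d = (1.496 × 10^8) / (4.620 × 10^15) = 3.2381 × 10^-8 rad.
In arcseconds: 3.2381 × 10^-8 × 206265 = 0.0066791″.

0.006679 arcsec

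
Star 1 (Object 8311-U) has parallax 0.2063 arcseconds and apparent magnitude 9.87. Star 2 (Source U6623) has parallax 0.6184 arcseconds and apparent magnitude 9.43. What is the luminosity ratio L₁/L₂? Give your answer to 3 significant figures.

L₁/L₂ = 5.99

d₁ = 1/p₁ = 1/0.2063″ = 4.8473 pc; d₂ = 1/p₂ = 1/0.6184″ = 1.6171 pc.
M₁ = m₁ − 5 log₁₀ d₁ + 5 = 9.87 − 3.4275 + 5 = 11.4425.
M₂ = 9.43 − 1.0437 + 5 = 13.3863.
L₁/L₂ = 10^(0.4(M₂ − M₁)) = 10^(0.4 × 1.9438) = 10^0.77752 = 5.9913.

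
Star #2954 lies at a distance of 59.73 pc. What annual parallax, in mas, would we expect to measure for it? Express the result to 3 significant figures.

p = 1/d = 1/59.73 = 0.016742 arcsec.
= 0.016742 × 1000 = 16.742 mas.

16.7 mas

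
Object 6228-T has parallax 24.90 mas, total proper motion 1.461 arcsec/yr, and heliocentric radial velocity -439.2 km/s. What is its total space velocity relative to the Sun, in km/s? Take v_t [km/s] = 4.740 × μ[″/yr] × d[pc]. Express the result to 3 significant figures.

520 km/s

d = 1/p = 1/0.02490″ = 40.161 pc.
v_t = 4.740 μ d = 4.740 × 1.461 × 40.161 = 278.12 km/s.
v = √(v_r² + v_t²) = √((-439.2)² + 278.12²) = √270247 = 519.85 km/s.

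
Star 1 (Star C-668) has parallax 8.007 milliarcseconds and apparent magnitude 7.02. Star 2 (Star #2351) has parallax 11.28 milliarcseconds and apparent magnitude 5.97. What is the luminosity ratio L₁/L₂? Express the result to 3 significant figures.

L₁/L₂ = 0.755

d₁ = 1/p₁ = 1/0.008007″ = 124.89 pc; d₂ = 1/p₂ = 1/0.01128″ = 88.652 pc.
M₁ = m₁ − 5 log₁₀ d₁ + 5 = 7.02 − 10.4826 + 5 = 1.5374.
M₂ = 5.97 − 9.7384 + 5 = 1.2316.
L₁/L₂ = 10^(0.4(M₂ − M₁)) = 10^(0.4 × (-0.3058)) = 10^(-0.12232) = 0.75454.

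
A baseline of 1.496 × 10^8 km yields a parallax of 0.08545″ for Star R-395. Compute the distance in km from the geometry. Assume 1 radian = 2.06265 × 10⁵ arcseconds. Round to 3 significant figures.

θ = 0.08545″ = 0.08545/206265 = 4.1427 × 10^-7 rad.
d = B/θ = (1.496 × 10^8) / (4.1427 × 10^-7) = 3.6112 × 10^14 km.

3.61 × 10^14 km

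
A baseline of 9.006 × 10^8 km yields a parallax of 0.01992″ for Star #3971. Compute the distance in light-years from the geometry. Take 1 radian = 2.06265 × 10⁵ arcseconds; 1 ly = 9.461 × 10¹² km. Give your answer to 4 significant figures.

985.7 ly

θ = 0.01992″ = 0.01992/206265 = 9.6575 × 10^-8 rad.
d = B/θ = (9.006 × 10^8) / (9.6575 × 10^-8) = 9.3254 × 10^15 km = (9.3254 × 10^15) / (9.461 × 10^12) ly = 985.67 ly.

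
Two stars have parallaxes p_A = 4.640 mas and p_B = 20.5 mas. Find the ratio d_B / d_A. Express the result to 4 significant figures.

Since d = 1/p, d_B/d_A = p_A/p_B.
= 4.640 / 20.5 = 0.22634.

0.2263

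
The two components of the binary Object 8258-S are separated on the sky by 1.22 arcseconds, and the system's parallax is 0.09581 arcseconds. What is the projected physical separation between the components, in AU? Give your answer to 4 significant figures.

d = 1/p = 1/0.09581″ = 10.437 pc.
At distance d (pc), an angle of θ arcsec spans θ·d AU: s = 1.22 × 10.437 = 12.733 AU.

12.73 AU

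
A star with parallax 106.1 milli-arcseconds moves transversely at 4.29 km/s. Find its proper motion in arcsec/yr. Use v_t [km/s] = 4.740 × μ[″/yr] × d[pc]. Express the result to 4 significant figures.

0.09603 arcsec/yr

d = 1/p = 1/0.1061″ = 9.4251 pc.
μ = v_t / (4.74 d) = 4.29 / (4.74 × 9.4251) = 4.29 / 44.675 = 0.096027 ″/yr.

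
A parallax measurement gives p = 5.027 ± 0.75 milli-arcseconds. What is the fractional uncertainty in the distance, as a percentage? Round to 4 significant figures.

14.92%

For d = 1/p, |σ_d/d| = |σ_p/p|.
σ_p/p = 0.75 / 5.027 = 0.14919 = 14.919%.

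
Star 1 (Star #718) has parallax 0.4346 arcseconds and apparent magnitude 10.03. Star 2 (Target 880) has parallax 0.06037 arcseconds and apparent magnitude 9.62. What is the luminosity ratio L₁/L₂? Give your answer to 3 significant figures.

L₁/L₂ = 0.0132

d₁ = 1/p₁ = 1/0.4346″ = 2.301 pc; d₂ = 1/p₂ = 1/0.06037″ = 16.565 pc.
M₁ = m₁ − 5 log₁₀ d₁ + 5 = 10.03 − 1.8096 + 5 = 13.2204.
M₂ = 9.62 − 6.0960 + 5 = 8.5240.
L₁/L₂ = 10^(0.4(M₂ − M₁)) = 10^(0.4 × (-4.6964)) = 10^(-1.87856) = 0.013226.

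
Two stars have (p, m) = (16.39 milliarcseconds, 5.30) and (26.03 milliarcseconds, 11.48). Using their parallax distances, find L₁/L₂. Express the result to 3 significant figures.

L₁/L₂ = 748

d₁ = 1/p₁ = 1/0.01639″ = 61.013 pc; d₂ = 1/p₂ = 1/0.02603″ = 38.417 pc.
M₁ = m₁ − 5 log₁₀ d₁ + 5 = 5.30 − 8.9271 + 5 = 1.3729.
M₂ = 11.48 − 7.9226 + 5 = 8.5574.
L₁/L₂ = 10^(0.4(M₂ − M₁)) = 10^(0.4 × 7.1845) = 10^2.87380 = 747.83.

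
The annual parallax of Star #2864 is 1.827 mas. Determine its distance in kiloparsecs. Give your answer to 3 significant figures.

p = 1.827 mas = 0.001827 arcsec.
d = 1/p = 1/0.001827 = 547.35 pc.
= 0.54735 kpc.

0.547 kpc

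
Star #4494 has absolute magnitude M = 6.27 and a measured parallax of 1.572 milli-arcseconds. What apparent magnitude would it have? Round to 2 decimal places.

d = 1/p = 1/0.001572″ = 636.13 pc.
m − M = 5 log₁₀ d − 5 = 5 log₁₀(636.13) − 5 = 14.0177 − 5 = 9.0177.
m = M + (m − M) = 6.27 + 9.0177 = 15.29.

m = 15.29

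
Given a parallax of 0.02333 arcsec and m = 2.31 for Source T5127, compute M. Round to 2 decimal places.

d = 1/p = 1/0.02333″ = 42.863 pc.
m − M = 5 log₁₀(42.863) − 5 = 8.1604 − 5 = 3.1604.
M = m − (m − M) = 2.31 − 3.1604 = -0.85.

M = -0.85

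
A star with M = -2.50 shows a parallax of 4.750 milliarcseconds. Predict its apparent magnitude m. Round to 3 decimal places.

d = 1/p = 1/0.004750″ = 210.53 pc.
m − M = 5 log₁₀ d − 5 = 5 log₁₀(210.53) − 5 = 11.6166 − 5 = 6.6166.
m = M + (m − M) = -2.50 + 6.6166 = 4.117.

m = 4.117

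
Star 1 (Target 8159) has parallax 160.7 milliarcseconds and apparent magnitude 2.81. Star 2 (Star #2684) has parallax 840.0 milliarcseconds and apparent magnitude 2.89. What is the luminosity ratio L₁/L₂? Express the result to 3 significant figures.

d₁ = 1/p₁ = 1/0.1607″ = 6.2228 pc; d₂ = 1/p₂ = 1/0.8400″ = 1.1905 pc.
M₁ = m₁ − 5 log₁₀ d₁ + 5 = 2.81 − 3.9699 + 5 = 3.8401.
M₂ = 2.89 − 0.3786 + 5 = 7.5114.
L₁/L₂ = 10^(0.4(M₂ − M₁)) = 10^(0.4 × 3.6713) = 10^1.46852 = 29.412.

L₁/L₂ = 29.4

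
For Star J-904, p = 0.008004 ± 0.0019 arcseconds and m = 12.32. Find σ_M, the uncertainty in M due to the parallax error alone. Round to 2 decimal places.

M = m − 5 log₁₀ d + 5 = m + 5 log₁₀ p + 5, so ∂M/∂p = 5/(p ln 10).
σ_M = (5/ln 10) · (σ_p/p) = 2.1715 × 0.0019/0.008004 = 2.1715 × 0.23738 = 0.51547.

σ_M = 0.52 mag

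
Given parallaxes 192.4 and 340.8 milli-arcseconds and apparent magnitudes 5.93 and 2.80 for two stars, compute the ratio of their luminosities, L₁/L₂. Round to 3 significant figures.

L₁/L₂ = 0.176

d₁ = 1/p₁ = 1/0.1924″ = 5.1975 pc; d₂ = 1/p₂ = 1/0.3408″ = 2.9343 pc.
M₁ = m₁ − 5 log₁₀ d₁ + 5 = 5.93 − 3.5790 + 5 = 7.3510.
M₂ = 2.80 − 2.3375 + 5 = 5.4625.
L₁/L₂ = 10^(0.4(M₂ − M₁)) = 10^(0.4 × (-1.8885)) = 10^(-0.75540) = 0.17563.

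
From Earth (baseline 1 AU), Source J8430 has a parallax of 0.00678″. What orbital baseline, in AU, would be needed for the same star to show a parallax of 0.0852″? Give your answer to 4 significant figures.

Parallax scales linearly with baseline: p ∝ B, so B = p_target / p_Earth × 1 AU.
B = 0.0852 / 0.00678 = 12.566 AU.

12.57 AU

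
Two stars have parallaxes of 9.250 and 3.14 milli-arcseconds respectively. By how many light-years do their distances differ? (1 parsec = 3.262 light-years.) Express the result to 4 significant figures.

686.2 ly

d_A = 1/0.009250″ = 108.11 pc; d_B = 1/0.003140″ = 318.47 pc.
|d_B − d_A| = |318.47 − 108.11| = 210.36 pc = 210.36 × 3.262 ly = 686.19 ly.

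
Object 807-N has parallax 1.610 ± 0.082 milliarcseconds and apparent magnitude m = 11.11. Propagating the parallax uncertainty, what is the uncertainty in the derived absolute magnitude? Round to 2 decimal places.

M = m − 5 log₁₀ d + 5 = m + 5 log₁₀ p + 5, so ∂M/∂p = 5/(p ln 10).
σ_M = (5/ln 10) · (σ_p/p) = 2.1715 × 0.082/1.610 = 2.1715 × 0.050932 = 0.1106.

σ_M = 0.11 mag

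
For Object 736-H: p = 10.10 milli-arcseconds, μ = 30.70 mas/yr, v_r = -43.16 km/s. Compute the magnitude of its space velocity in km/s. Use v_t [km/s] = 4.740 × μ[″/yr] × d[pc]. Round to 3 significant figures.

d = 1/p = 1/0.01010″ = 99.01 pc.
μ = 30.70 mas/yr = 0.03070 ″/yr.
v_t = 4.740 μ d = 4.740 × 0.03070 × 99.01 = 14.408 km/s.
v = √(v_r² + v_t²) = √((-43.16)² + 14.408²) = √2070.38 = 45.501 km/s.

45.5 km/s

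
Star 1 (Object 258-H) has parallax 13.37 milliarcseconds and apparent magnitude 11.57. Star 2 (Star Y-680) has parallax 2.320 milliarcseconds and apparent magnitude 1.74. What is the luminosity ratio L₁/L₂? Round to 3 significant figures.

d₁ = 1/p₁ = 1/0.01337″ = 74.794 pc; d₂ = 1/p₂ = 1/0.002320″ = 431.03 pc.
M₁ = m₁ − 5 log₁₀ d₁ + 5 = 11.57 − 9.3693 + 5 = 7.2007.
M₂ = 1.74 − 13.1725 + 5 = -6.4325.
L₁/L₂ = 10^(0.4(M₂ − M₁)) = 10^(0.4 × (-13.6332)) = 10^(-5.45328) = 0.0000035214.

L₁/L₂ = 3.52 × 10^-6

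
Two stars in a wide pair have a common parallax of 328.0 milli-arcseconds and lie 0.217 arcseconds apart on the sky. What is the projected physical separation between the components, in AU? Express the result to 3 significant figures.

0.662 AU

d = 1/p = 1/0.3280″ = 3.0488 pc.
At distance d (pc), an angle of θ arcsec spans θ·d AU: s = 0.217 × 3.0488 = 0.66159 AU.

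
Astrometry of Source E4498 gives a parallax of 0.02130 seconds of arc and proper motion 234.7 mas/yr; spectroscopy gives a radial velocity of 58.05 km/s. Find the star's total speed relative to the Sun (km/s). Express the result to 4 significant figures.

d = 1/p = 1/0.02130″ = 46.948 pc.
μ = 234.7 mas/yr = 0.2347 ″/yr.
v_t = 4.740 μ d = 4.740 × 0.2347 × 46.948 = 52.229 km/s.
v = √(v_r² + v_t²) = √(58.05² + 52.229²) = √6097.67 = 78.088 km/s.

78.09 km/s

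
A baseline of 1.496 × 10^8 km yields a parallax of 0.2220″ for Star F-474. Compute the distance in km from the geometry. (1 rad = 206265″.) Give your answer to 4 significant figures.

θ = 0.2220″ = 0.2220/206265 = 1.0763 × 10^-6 rad.
d = B/θ = (1.496 × 10^8) / (1.0763 × 10^-6) = 1.3899 × 10^14 km.

1.390 × 10^14 km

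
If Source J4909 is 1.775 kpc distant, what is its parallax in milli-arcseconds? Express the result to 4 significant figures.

d = 1.775 kpc = 1775 pc.
p = 1/d = 1/1775 = 0.00056338 arcsec.
= 0.00056338 × 1000 = 0.56338 mas.

0.5634 mas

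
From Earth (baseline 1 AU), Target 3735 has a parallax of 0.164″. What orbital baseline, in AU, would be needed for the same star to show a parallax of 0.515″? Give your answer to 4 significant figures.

3.140 AU

Parallax scales linearly with baseline: p ∝ B, so B = p_target / p_Earth × 1 AU.
B = 0.515 / 0.164 = 3.1402 AU.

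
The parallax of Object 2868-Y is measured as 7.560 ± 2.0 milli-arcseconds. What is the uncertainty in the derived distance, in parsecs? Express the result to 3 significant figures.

d = 1/p, so σ_d = σ_p / p².
σ_d = 0.00200 / (0.007560)² = 0.00200 / 0.000057154 = 34.993 pc.

35.0 pc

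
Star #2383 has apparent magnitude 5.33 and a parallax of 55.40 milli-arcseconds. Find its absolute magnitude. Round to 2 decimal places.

M = 4.05

d = 1/p = 1/0.05540″ = 18.051 pc.
m − M = 5 log₁₀(18.051) − 5 = 6.2825 − 5 = 1.2825.
M = m − (m − M) = 5.33 − 1.2825 = 4.05.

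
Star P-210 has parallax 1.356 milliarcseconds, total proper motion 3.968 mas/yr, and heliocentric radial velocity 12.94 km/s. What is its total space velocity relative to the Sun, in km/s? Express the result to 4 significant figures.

d = 1/p = 1/0.001356″ = 737.46 pc.
μ = 3.968 mas/yr = 0.003968 ″/yr.
v_t = 4.740 μ d = 4.740 × 0.003968 × 737.46 = 13.87 km/s.
v = √(v_r² + v_t²) = √(12.94² + 13.87²) = √359.821 = 18.969 km/s.

18.97 km/s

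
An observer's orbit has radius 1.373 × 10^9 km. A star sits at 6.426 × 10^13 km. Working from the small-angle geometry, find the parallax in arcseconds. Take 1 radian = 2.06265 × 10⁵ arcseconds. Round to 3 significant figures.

θ ≈ B/d = (1.373 × 10^9) / (6.426 × 10^13) = 2.1366 × 10^-5 rad.
In arcseconds: 2.1366 × 10^-5 × 206265 = 4.4071″.

4.41 arcsec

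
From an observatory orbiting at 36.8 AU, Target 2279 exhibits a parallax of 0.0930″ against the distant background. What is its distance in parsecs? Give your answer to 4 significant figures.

With baseline B (in AU) and parallax p (in arcsec), d = B/p parsecs.
d = 36.8 / 0.0930 = 395.7 pc.

395.7 pc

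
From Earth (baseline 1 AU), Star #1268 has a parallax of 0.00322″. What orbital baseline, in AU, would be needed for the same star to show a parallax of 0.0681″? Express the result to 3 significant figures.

Parallax scales linearly with baseline: p ∝ B, so B = p_target / p_Earth × 1 AU.
B = 0.0681 / 0.00322 = 21.149 AU.

21.1 AU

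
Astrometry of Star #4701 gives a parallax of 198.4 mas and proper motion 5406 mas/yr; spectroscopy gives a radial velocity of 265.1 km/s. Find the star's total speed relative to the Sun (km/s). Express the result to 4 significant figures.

d = 1/p = 1/0.1984″ = 5.0403 pc.
μ = 5406 mas/yr = 5.406 ″/yr.
v_t = 4.740 μ d = 4.740 × 5.406 × 5.0403 = 129.15 km/s.
v = √(v_r² + v_t²) = √(265.1² + 129.15²) = √86957.7 = 294.89 km/s.

294.9 km/s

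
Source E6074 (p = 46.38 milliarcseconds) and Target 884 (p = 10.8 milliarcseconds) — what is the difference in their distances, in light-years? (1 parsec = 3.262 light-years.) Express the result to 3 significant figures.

d_A = 1/0.04638″ = 21.561 pc; d_B = 1/0.01080″ = 92.593 pc.
|d_B − d_A| = |92.593 − 21.561| = 71.032 pc = 71.032 × 3.262 ly = 231.71 ly.

232 ly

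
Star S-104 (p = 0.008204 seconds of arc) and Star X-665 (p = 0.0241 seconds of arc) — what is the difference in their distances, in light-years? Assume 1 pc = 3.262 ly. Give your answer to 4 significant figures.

d_A = 1/0.008204″ = 121.89 pc; d_B = 1/0.02410″ = 41.494 pc.
|d_B − d_A| = |41.494 − 121.89| = 80.396 pc = 80.396 × 3.262 ly = 262.25 ly.

262.3 ly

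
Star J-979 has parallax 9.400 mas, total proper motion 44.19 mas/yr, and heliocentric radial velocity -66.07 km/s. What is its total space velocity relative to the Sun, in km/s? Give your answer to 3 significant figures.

69.7 km/s

d = 1/p = 1/0.009400″ = 106.38 pc.
μ = 44.19 mas/yr = 0.04419 ″/yr.
v_t = 4.740 μ d = 4.740 × 0.04419 × 106.38 = 22.282 km/s.
v = √(v_r² + v_t²) = √((-66.07)² + 22.282²) = √4861.73 = 69.726 km/s.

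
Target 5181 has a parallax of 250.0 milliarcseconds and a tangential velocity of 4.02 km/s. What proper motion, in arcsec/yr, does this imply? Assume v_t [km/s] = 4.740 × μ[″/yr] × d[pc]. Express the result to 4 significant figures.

0.2120 arcsec/yr

d = 1/p = 1/0.2500″ = 4 pc.
μ = v_t / (4.74 d) = 4.02 / (4.74 × 4) = 4.02 / 18.96 = 0.21203 ″/yr.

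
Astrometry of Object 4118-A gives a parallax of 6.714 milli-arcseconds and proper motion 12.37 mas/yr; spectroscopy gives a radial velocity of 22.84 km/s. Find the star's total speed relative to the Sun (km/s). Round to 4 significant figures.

24.45 km/s

d = 1/p = 1/0.006714″ = 148.94 pc.
μ = 12.37 mas/yr = 0.01237 ″/yr.
v_t = 4.740 μ d = 4.740 × 0.01237 × 148.94 = 8.7329 km/s.
v = √(v_r² + v_t²) = √(22.84² + 8.7329²) = √597.929 = 24.453 km/s.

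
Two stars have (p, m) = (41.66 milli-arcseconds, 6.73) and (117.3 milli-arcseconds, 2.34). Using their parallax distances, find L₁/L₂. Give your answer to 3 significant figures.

L₁/L₂ = 0.139

d₁ = 1/p₁ = 1/0.04166″ = 24.004 pc; d₂ = 1/p₂ = 1/0.1173″ = 8.5251 pc.
M₁ = m₁ − 5 log₁₀ d₁ + 5 = 6.73 − 6.9014 + 5 = 4.8286.
M₂ = 2.34 − 4.6535 + 5 = 2.6865.
L₁/L₂ = 10^(0.4(M₂ − M₁)) = 10^(0.4 × (-2.1421)) = 10^(-0.85684) = 0.13905.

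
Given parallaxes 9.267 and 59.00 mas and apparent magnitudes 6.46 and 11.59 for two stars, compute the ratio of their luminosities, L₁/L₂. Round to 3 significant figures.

L₁/L₂ = 4570

d₁ = 1/p₁ = 1/0.009267″ = 107.91 pc; d₂ = 1/p₂ = 1/0.05900″ = 16.949 pc.
M₁ = m₁ − 5 log₁₀ d₁ + 5 = 6.46 − 10.1653 + 5 = 1.2947.
M₂ = 11.59 − 6.1457 + 5 = 10.4443.
L₁/L₂ = 10^(0.4(M₂ − M₁)) = 10^(0.4 × 9.1496) = 10^3.65984 = 4569.2.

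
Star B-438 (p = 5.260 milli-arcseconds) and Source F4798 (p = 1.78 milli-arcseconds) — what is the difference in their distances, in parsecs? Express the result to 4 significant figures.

d_A = 1/0.005260″ = 190.11 pc; d_B = 1/0.001780″ = 561.8 pc.
|d_B − d_A| = |561.8 − 190.11| = 371.69 pc.

371.7 pc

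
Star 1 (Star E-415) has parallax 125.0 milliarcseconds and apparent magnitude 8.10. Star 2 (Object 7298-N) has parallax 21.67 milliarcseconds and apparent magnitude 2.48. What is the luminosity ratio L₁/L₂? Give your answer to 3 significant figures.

d₁ = 1/p₁ = 1/0.1250″ = 8 pc; d₂ = 1/p₂ = 1/0.02167″ = 46.147 pc.
M₁ = m₁ − 5 log₁₀ d₁ + 5 = 8.10 − 4.5154 + 5 = 8.5846.
M₂ = 2.48 − 8.3207 + 5 = -0.8407.
L₁/L₂ = 10^(0.4(M₂ − M₁)) = 10^(0.4 × (-9.4253)) = 10^(-3.77012) = 0.00016978.

L₁/L₂ = 0.000170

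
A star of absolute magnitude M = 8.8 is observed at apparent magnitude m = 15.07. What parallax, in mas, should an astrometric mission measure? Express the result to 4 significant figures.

5.572 mas

m − M = 15.07 − 8.8 = 6.27.
d = 10^((m−M)/5 + 1) = 10^2.254 = 179.47 pc.
p = 1/d = 1/179.47 = 0.005572 arcsec = 5.572 mas.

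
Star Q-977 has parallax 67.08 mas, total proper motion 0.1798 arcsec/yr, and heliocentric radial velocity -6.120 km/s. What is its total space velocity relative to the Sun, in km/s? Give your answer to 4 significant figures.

14.10 km/s

d = 1/p = 1/0.06708″ = 14.908 pc.
v_t = 4.740 μ d = 4.740 × 0.1798 × 14.908 = 12.705 km/s.
v = √(v_r² + v_t²) = √((-6.120)² + 12.705²) = √198.871 = 14.102 km/s.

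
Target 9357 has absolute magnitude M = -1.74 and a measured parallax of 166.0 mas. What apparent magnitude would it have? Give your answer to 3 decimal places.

m = -2.841

d = 1/p = 1/0.1660″ = 6.0241 pc.
m − M = 5 log₁₀ d − 5 = 5 log₁₀(6.0241) − 5 = 3.8995 − 5 = -1.1005.
m = M + (m − M) = -1.74 + (-1.1005) = -2.841.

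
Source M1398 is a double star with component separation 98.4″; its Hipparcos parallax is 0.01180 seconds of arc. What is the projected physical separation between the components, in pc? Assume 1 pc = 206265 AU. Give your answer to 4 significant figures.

d = 1/p = 1/0.01180″ = 84.746 pc.
At distance d (pc), an angle of θ arcsec spans θ·d AU: s = 98.4 × 84.746 = 8339 AU.
= 8339 / 206265 = 0.040429 pc.

0.04043 pc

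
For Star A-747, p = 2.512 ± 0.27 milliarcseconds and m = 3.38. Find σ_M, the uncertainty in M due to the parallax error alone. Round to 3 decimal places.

σ_M = 0.233 mag

M = m − 5 log₁₀ d + 5 = m + 5 log₁₀ p + 5, so ∂M/∂p = 5/(p ln 10).
σ_M = (5/ln 10) · (σ_p/p) = 2.1715 × 0.27/2.512 = 2.1715 × 0.10748 = 0.23339.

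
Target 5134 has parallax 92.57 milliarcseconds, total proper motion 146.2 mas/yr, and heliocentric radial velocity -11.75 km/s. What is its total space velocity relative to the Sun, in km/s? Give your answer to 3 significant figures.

d = 1/p = 1/0.09257″ = 10.803 pc.
μ = 146.2 mas/yr = 0.1462 ″/yr.
v_t = 4.740 μ d = 4.740 × 0.1462 × 10.803 = 7.4863 km/s.
v = √(v_r² + v_t²) = √((-11.75)² + 7.4863²) = √194.107 = 13.932 km/s.

13.9 km/s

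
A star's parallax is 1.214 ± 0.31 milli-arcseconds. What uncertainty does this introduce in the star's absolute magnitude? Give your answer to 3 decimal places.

σ_M = 0.554 mag

M = m − 5 log₁₀ d + 5 = m + 5 log₁₀ p + 5, so ∂M/∂p = 5/(p ln 10).
σ_M = (5/ln 10) · (σ_p/p) = 2.1715 × 0.31/1.214 = 2.1715 × 0.25535 = 0.55449.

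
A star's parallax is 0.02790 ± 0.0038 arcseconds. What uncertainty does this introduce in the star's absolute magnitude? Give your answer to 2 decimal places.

σ_M = 0.30 mag

M = m − 5 log₁₀ d + 5 = m + 5 log₁₀ p + 5, so ∂M/∂p = 5/(p ln 10).
σ_M = (5/ln 10) · (σ_p/p) = 2.1715 × 0.0038/0.02790 = 2.1715 × 0.1362 = 0.29576.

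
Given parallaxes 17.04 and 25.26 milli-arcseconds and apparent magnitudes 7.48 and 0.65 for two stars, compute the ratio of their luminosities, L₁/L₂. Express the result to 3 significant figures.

L₁/L₂ = 0.00407

d₁ = 1/p₁ = 1/0.01704″ = 58.685 pc; d₂ = 1/p₂ = 1/0.02526″ = 39.588 pc.
M₁ = m₁ − 5 log₁₀ d₁ + 5 = 7.48 − 8.8426 + 5 = 3.6374.
M₂ = 0.65 − 7.9878 + 5 = -2.3378.
L₁/L₂ = 10^(0.4(M₂ − M₁)) = 10^(0.4 × (-5.9752)) = 10^(-2.39008) = 0.0040731.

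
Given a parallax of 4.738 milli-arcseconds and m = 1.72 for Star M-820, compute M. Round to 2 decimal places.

d = 1/p = 1/0.004738″ = 211.06 pc.
m − M = 5 log₁₀(211.06) − 5 = 11.6220 − 5 = 6.6220.
M = m − (m − M) = 1.72 − 6.6220 = -4.90.

M = -4.90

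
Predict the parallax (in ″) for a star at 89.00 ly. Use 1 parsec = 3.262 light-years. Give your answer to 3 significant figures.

0.0367 ″

d = 89.00 ly ÷ 3.262 = 27.284 pc.
p = 1/d = 1/27.284 = 0.036652 arcsec.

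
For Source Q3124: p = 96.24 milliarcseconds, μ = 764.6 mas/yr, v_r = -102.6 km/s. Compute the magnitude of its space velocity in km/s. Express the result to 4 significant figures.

109.3 km/s

d = 1/p = 1/0.09624″ = 10.391 pc.
μ = 764.6 mas/yr = 0.7646 ″/yr.
v_t = 4.740 μ d = 4.740 × 0.7646 × 10.391 = 37.659 km/s.
v = √(v_r² + v_t²) = √((-102.6)² + 37.659²) = √11945 = 109.29 km/s.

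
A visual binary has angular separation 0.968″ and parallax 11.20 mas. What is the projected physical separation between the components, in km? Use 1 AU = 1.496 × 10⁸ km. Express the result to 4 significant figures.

d = 1/p = 1/0.01120″ = 89.286 pc.
At distance d (pc), an angle of θ arcsec spans θ·d AU: s = 0.968 × 89.286 = 86.429 AU.
= 86.429 × 1.496 × 10⁸ km = 1.2930 × 10^10 km.

1.293 × 10^10 km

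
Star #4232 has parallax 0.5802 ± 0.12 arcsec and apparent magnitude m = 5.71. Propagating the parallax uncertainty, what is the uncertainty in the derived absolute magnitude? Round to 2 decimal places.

M = m − 5 log₁₀ d + 5 = m + 5 log₁₀ p + 5, so ∂M/∂p = 5/(p ln 10).
σ_M = (5/ln 10) · (σ_p/p) = 2.1715 × 0.12/0.5802 = 2.1715 × 0.20683 = 0.44913.

σ_M = 0.45 mag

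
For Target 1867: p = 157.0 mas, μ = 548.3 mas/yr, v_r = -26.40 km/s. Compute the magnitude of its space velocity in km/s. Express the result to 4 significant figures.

d = 1/p = 1/0.1570″ = 6.3694 pc.
μ = 548.3 mas/yr = 0.5483 ″/yr.
v_t = 4.740 μ d = 4.740 × 0.5483 × 6.3694 = 16.554 km/s.
v = √(v_r² + v_t²) = √((-26.40)² + 16.554²) = √970.995 = 31.161 km/s.

31.16 km/s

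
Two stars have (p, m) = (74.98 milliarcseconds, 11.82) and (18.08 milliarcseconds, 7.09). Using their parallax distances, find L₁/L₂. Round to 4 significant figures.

d₁ = 1/p₁ = 1/0.07498″ = 13.337 pc; d₂ = 1/p₂ = 1/0.01808″ = 55.31 pc.
M₁ = m₁ − 5 log₁₀ d₁ + 5 = 11.82 − 5.6253 + 5 = 11.1947.
M₂ = 7.09 − 8.7140 + 5 = 3.3760.
L₁/L₂ = 10^(0.4(M₂ − M₁)) = 10^(0.4 × (-7.8187)) = 10^(-3.12748) = 0.00074562.

L₁/L₂ = 0.0007456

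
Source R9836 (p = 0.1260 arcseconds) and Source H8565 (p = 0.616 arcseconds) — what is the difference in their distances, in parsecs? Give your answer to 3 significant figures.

6.31 pc

d_A = 1/0.1260″ = 7.9365 pc; d_B = 1/0.6160″ = 1.6234 pc.
|d_B − d_A| = |1.6234 − 7.9365| = 6.3131 pc.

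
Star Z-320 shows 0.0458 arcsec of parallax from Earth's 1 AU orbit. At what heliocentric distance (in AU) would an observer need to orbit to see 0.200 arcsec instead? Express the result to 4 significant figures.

Parallax scales linearly with baseline: p ∝ B, so B = p_target / p_Earth × 1 AU.
B = 0.200 / 0.0458 = 4.3668 AU.

4.367 AU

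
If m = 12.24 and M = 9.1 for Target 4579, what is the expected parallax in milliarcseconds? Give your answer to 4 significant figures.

m − M = 12.24 − 9.1 = 3.14.
d = 10^((m−M)/5 + 1) = 10^1.628 = 42.462 pc.
p = 1/d = 1/42.462 = 0.02355 arcsec = 23.55 mas.

23.55 mas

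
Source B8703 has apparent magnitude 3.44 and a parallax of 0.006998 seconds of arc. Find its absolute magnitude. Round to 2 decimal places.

M = -2.34

d = 1/p = 1/0.006998″ = 142.9 pc.
m − M = 5 log₁₀(142.9) − 5 = 10.7752 − 5 = 5.7752.
M = m − (m − M) = 3.44 − 5.7752 = -2.34.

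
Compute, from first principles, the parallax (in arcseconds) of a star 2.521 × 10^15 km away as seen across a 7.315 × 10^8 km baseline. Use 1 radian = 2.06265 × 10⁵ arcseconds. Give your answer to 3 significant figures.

0.0599 arcsec

θ ≈ B/d = (7.315 × 10^8) / (2.521 × 10^15) = 2.9016 × 10^-7 rad.
In arcseconds: 2.9016 × 10^-7 × 206265 = 0.05985″.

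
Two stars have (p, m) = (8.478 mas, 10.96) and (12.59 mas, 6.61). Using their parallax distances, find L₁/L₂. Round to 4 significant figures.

L₁/L₂ = 0.04013

d₁ = 1/p₁ = 1/0.008478″ = 117.95 pc; d₂ = 1/p₂ = 1/0.01259″ = 79.428 pc.
M₁ = m₁ − 5 log₁₀ d₁ + 5 = 10.96 − 10.3585 + 5 = 5.6015.
M₂ = 6.61 − 9.4999 + 5 = 2.1101.
L₁/L₂ = 10^(0.4(M₂ − M₁)) = 10^(0.4 × (-3.4914)) = 10^(-1.39656) = 0.040127.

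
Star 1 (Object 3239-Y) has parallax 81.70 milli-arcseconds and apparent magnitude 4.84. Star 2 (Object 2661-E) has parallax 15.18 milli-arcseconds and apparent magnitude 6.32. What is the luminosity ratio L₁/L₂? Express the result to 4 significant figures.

d₁ = 1/p₁ = 1/0.08170″ = 12.24 pc; d₂ = 1/p₂ = 1/0.01518″ = 65.876 pc.
M₁ = m₁ − 5 log₁₀ d₁ + 5 = 4.84 − 5.4389 + 5 = 4.4011.
M₂ = 6.32 − 9.0936 + 5 = 2.2264.
L₁/L₂ = 10^(0.4(M₂ − M₁)) = 10^(0.4 × (-2.1747)) = 10^(-0.86988) = 0.13493.

L₁/L₂ = 0.1349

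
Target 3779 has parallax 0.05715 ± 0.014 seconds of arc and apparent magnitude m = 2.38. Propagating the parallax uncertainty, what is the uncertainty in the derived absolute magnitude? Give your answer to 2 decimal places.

σ_M = 0.53 mag

M = m − 5 log₁₀ d + 5 = m + 5 log₁₀ p + 5, so ∂M/∂p = 5/(p ln 10).
σ_M = (5/ln 10) · (σ_p/p) = 2.1715 × 0.014/0.05715 = 2.1715 × 0.24497 = 0.53195.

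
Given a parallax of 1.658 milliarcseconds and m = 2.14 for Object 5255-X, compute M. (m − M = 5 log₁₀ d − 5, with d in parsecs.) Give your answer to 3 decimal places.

d = 1/p = 1/0.001658″ = 603.14 pc.
m − M = 5 log₁₀(603.14) − 5 = 13.9021 − 5 = 8.9021.
M = m − (m − M) = 2.14 − 8.9021 = -6.762.

M = -6.762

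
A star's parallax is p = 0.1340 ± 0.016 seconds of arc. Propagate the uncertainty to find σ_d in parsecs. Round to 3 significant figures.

d = 1/p, so σ_d = σ_p / p².
σ_d = 0.0160 / (0.1340)² = 0.0160 / 0.017956 = 0.89107 pc.

0.891 pc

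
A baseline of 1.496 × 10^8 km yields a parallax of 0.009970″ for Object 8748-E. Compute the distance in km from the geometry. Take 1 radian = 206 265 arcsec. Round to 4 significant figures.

3.095 × 10^15 km

θ = 0.009970″ = 0.009970/206265 = 4.8336 × 10^-8 rad.
d = B/θ = (1.496 × 10^8) / (4.8336 × 10^-8) = 3.0950 × 10^15 km.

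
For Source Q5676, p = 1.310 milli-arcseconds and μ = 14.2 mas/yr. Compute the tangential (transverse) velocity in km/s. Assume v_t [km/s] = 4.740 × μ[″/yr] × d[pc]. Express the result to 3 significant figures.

d = 1/p = 1/0.001310″ = 763.36 pc.
μ = 14.2 mas/yr = 0.0142 ″/yr.
v_t = 4.74 × μ × d = 4.74 × 0.0142 × 763.36 = 51.38 km/s.

51.4 km/s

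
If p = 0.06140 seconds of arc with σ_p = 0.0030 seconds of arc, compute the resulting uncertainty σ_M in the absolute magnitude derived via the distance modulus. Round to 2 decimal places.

σ_M = 0.11 mag

M = m − 5 log₁₀ d + 5 = m + 5 log₁₀ p + 5, so ∂M/∂p = 5/(p ln 10).
σ_M = (5/ln 10) · (σ_p/p) = 2.1715 × 0.0030/0.06140 = 2.1715 × 0.04886 = 0.1061.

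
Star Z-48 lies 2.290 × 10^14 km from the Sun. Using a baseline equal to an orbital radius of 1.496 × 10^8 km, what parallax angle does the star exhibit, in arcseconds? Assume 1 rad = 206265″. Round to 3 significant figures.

θ ≈ B/d = (1.496 × 10^8) / (2.290 × 10^14) = 6.5328 × 10^-7 rad.
In arcseconds: 6.5328 × 10^-7 × 206265 = 0.13475″.

0.135 arcsec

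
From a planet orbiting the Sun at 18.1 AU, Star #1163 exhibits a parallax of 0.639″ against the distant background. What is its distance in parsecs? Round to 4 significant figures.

28.33 pc

With baseline B (in AU) and parallax p (in arcsec), d = B/p parsecs.
d = 18.1 / 0.639 = 28.326 pc.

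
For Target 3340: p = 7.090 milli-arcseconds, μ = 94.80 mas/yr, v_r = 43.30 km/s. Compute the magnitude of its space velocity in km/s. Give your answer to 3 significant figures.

d = 1/p = 1/0.007090″ = 141.04 pc.
μ = 94.80 mas/yr = 0.09480 ″/yr.
v_t = 4.740 μ d = 4.740 × 0.09480 × 141.04 = 63.377 km/s.
v = √(v_r² + v_t²) = √(43.30² + 63.377²) = √5891.53 = 76.756 km/s.

76.8 km/s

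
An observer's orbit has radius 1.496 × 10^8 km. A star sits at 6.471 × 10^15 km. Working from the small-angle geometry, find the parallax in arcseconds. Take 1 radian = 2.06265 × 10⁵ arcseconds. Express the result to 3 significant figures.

θ ≈ B/d = (1.496 × 10^8) / (6.471 × 10^15) = 2.3119 × 10^-8 rad.
In arcseconds: 2.3119 × 10^-8 × 206265 = 0.0047686″.

0.00477 arcsec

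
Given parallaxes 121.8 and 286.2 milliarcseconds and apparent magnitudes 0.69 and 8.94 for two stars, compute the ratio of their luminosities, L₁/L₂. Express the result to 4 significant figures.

L₁/L₂ = 11020

d₁ = 1/p₁ = 1/0.1218″ = 8.2102 pc; d₂ = 1/p₂ = 1/0.2862″ = 3.4941 pc.
M₁ = m₁ − 5 log₁₀ d₁ + 5 = 0.69 − 4.5718 + 5 = 1.1182.
M₂ = 8.94 − 2.7167 + 5 = 11.2233.
L₁/L₂ = 10^(0.4(M₂ − M₁)) = 10^(0.4 × 10.1051) = 10^4.04204 = 11016.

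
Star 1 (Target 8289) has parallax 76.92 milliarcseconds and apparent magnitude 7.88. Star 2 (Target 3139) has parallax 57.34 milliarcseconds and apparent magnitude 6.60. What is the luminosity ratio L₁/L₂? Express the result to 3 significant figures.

L₁/L₂ = 0.171

d₁ = 1/p₁ = 1/0.07692″ = 13.001 pc; d₂ = 1/p₂ = 1/0.05734″ = 17.44 pc.
M₁ = m₁ − 5 log₁₀ d₁ + 5 = 7.88 − 5.5699 + 5 = 7.3101.
M₂ = 6.60 − 6.2077 + 5 = 5.3923.
L₁/L₂ = 10^(0.4(M₂ − M₁)) = 10^(0.4 × (-1.9178)) = 10^(-0.76712) = 0.17095.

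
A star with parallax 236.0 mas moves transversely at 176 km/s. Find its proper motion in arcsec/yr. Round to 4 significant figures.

8.763 arcsec/yr

d = 1/p = 1/0.2360″ = 4.2373 pc.
μ = v_t / (4.74 d) = 176 / (4.74 × 4.2373) = 176 / 20.085 = 8.7628 ″/yr.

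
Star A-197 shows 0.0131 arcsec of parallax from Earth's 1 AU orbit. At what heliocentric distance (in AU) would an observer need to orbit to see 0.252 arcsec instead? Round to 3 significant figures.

Parallax scales linearly with baseline: p ∝ B, so B = p_target / p_Earth × 1 AU.
B = 0.252 / 0.0131 = 19.237 AU.

19.2 AU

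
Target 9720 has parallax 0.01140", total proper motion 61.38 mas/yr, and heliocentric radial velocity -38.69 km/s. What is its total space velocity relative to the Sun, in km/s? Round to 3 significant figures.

46.3 km/s

d = 1/p = 1/0.01140″ = 87.719 pc.
μ = 61.38 mas/yr = 0.06138 ″/yr.
v_t = 4.740 μ d = 4.740 × 0.06138 × 87.719 = 25.521 km/s.
v = √(v_r² + v_t²) = √((-38.69)² + 25.521²) = √2148.24 = 46.349 km/s.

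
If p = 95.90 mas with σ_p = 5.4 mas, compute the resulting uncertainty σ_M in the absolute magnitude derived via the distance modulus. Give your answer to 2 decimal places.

σ_M = 0.12 mag

M = m − 5 log₁₀ d + 5 = m + 5 log₁₀ p + 5, so ∂M/∂p = 5/(p ln 10).
σ_M = (5/ln 10) · (σ_p/p) = 2.1715 × 5.4/95.90 = 2.1715 × 0.056309 = 0.12227.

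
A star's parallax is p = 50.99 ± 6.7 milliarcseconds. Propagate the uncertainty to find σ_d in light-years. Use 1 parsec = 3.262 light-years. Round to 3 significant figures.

d = 1/p, so σ_d = σ_p / p².
σ_d = 0.00670 / (0.05099)² = 0.00670 / 0.0026 = 2.5769 pc = 2.5769 × 3.262 ly = 8.4058 ly.

8.41 ly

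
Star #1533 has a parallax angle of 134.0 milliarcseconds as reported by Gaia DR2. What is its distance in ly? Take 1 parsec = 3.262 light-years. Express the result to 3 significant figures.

24.3 ly

p = 134.0 milliarcseconds = 0.1340 arcsec.
d = 1/p = 1/0.1340 = 7.4627 pc.
In light-years: 7.4627 × 3.262 = 24.343 ly.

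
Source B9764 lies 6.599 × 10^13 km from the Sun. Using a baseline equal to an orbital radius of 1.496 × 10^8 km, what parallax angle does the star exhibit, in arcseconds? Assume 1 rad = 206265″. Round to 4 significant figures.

θ ≈ B/d = (1.496 × 10^8) / (6.599 × 10^13) = 2.2670 × 10^-6 rad.
In arcseconds: 2.2670 × 10^-6 × 206265 = 0.4676″.

0.4676 arcsec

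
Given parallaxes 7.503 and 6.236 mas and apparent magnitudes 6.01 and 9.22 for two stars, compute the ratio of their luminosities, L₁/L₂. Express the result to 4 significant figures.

L₁/L₂ = 13.28

d₁ = 1/p₁ = 1/0.007503″ = 133.28 pc; d₂ = 1/p₂ = 1/0.006236″ = 160.36 pc.
M₁ = m₁ − 5 log₁₀ d₁ + 5 = 6.01 − 10.6238 + 5 = 0.3862.
M₂ = 9.22 − 11.0255 + 5 = 3.1945.
L₁/L₂ = 10^(0.4(M₂ − M₁)) = 10^(0.4 × 2.8083) = 10^1.12332 = 13.284.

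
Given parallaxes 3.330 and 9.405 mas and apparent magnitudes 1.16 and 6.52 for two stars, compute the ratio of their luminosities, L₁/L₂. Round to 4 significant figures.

d₁ = 1/p₁ = 1/0.003330″ = 300.3 pc; d₂ = 1/p₂ = 1/0.009405″ = 106.33 pc.
M₁ = m₁ − 5 log₁₀ d₁ + 5 = 1.16 − 12.3878 + 5 = -6.2278.
M₂ = 6.52 − 10.1333 + 5 = 1.3867.
L₁/L₂ = 10^(0.4(M₂ − M₁)) = 10^(0.4 × 7.6145) = 10^3.04580 = 1111.2.

L₁/L₂ = 1111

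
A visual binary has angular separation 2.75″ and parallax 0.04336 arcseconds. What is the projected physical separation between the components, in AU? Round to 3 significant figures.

d = 1/p = 1/0.04336″ = 23.063 pc.
At distance d (pc), an angle of θ arcsec spans θ·d AU: s = 2.75 × 23.063 = 63.423 AU.

63.4 AU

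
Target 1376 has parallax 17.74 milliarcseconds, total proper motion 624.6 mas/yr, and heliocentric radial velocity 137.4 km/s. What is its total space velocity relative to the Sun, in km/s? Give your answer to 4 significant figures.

216.2 km/s

d = 1/p = 1/0.01774″ = 56.37 pc.
μ = 624.6 mas/yr = 0.6246 ″/yr.
v_t = 4.740 μ d = 4.740 × 0.6246 × 56.37 = 166.89 km/s.
v = √(v_r² + v_t²) = √(137.4² + 166.89²) = √46731 = 216.17 km/s.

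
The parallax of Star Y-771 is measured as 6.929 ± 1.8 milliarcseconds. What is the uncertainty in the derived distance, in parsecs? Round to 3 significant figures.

d = 1/p, so σ_d = σ_p / p².
σ_d = 0.00180 / (0.006929)² = 0.00180 / 0.000048011 = 37.491 pc.

37.5 pc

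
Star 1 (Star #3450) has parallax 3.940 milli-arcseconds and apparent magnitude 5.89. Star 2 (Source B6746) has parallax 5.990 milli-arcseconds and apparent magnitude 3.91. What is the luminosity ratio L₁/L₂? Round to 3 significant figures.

L₁/L₂ = 0.373

d₁ = 1/p₁ = 1/0.003940″ = 253.81 pc; d₂ = 1/p₂ = 1/0.005990″ = 166.94 pc.
M₁ = m₁ − 5 log₁₀ d₁ + 5 = 5.89 − 12.0225 + 5 = -1.1325.
M₂ = 3.91 − 11.1128 + 5 = -2.2028.
L₁/L₂ = 10^(0.4(M₂ − M₁)) = 10^(0.4 × (-1.0703)) = 10^(-0.42812) = 0.37315.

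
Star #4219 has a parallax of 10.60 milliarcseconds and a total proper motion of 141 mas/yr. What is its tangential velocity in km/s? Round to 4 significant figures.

d = 1/p = 1/0.01060″ = 94.34 pc.
μ = 141 mas/yr = 0.141 ″/yr.
v_t = 4.74 × μ × d = 4.74 × 0.141 × 94.34 = 63.051 km/s.

63.05 km/s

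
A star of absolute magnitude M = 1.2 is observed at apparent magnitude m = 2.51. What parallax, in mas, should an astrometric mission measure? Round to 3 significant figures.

54.7 mas

m − M = 2.51 − 1.2 = 1.31.
d = 10^((m−M)/5 + 1) = 10^1.262 = 18.281 pc.
p = 1/d = 1/18.281 = 0.054702 arcsec = 54.702 mas.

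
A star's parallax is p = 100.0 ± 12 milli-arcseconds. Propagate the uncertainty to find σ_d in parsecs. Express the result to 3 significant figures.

1.20 pc

d = 1/p, so σ_d = σ_p / p².
σ_d = 0.0120 / (0.1000)² = 0.0120 / 0.01 = 1.2 pc.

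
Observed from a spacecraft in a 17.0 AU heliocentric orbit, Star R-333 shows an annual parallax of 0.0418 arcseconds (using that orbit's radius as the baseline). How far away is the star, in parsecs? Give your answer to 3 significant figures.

407 pc

With baseline B (in AU) and parallax p (in arcsec), d = B/p parsecs.
d = 17.0 / 0.0418 = 406.7 pc.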